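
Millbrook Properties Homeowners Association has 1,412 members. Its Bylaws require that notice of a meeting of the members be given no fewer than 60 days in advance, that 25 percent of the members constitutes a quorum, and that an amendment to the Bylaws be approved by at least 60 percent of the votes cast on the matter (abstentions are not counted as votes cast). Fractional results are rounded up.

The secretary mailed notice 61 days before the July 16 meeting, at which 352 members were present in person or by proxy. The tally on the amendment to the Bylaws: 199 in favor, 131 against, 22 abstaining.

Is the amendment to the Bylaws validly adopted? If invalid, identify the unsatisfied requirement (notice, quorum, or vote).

Notice: 61 days given; 60 required. Satisfied.
Quorum: 25% of 1,412 = 353; 352 present. Not satisfied.
Vote: requires three-fifths of the votes cast (352 − 22 abstaining = 330); 3/5 of 330 = 198, so 198 needed; 199 in favor. Satisfied.

Invalid — quorum requirement not satisfied.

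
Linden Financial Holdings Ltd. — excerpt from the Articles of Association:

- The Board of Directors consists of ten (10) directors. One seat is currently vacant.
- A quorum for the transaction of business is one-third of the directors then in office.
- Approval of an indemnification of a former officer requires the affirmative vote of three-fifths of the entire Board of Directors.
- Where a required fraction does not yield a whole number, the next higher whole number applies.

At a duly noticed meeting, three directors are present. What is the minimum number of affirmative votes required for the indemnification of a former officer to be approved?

The indemnification of a former officer requires three-fifths of the entire Board of Directors (10).
3/5 of 10 = 6.
(Only 3 can vote, so the indemnification of a former officer cannot pass at this meeting, but the required vote is still 6.)

6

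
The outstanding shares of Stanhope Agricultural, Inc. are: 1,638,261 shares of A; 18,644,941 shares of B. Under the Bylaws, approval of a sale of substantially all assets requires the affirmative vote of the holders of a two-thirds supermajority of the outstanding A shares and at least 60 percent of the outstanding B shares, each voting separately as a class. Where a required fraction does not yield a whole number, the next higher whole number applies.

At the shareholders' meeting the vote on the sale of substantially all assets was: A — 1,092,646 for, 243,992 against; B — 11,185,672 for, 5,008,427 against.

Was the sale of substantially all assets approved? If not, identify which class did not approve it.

Not approved — the B shares did not give the required vote.

A: 2/3 of 1638261 = 1092174; 1,092,174 required, 1,092,646 in favor — approved.
B: 3/5 of 18644941 = 11186964.60, rounded up to 11186965; 11,186,965 required, 11,185,672 in favor — not approved.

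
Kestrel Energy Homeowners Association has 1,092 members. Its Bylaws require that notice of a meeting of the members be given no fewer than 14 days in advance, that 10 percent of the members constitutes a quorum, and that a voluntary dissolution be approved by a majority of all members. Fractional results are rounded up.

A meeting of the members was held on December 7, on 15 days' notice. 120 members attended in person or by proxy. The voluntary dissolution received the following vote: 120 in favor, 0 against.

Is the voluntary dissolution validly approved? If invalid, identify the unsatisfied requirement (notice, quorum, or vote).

Notice: 15 days given; 14 required. Satisfied.
Quorum: 10% of 1,092 = 109.20, rounded up to 110; 120 present. Satisfied.
Vote: requires a majority of all members (1,092); a majority of 1092 is 547, so 547 needed; 120 in favor. Not satisfied.

Invalid — vote requirement not satisfied.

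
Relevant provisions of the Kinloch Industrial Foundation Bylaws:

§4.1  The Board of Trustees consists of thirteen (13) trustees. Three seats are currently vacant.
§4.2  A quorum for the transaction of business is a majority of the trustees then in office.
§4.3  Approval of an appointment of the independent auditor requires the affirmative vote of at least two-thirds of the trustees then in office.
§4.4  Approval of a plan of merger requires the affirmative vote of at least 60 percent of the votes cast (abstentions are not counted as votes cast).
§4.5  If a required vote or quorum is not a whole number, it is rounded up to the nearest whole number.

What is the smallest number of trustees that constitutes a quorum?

A majority of 10 is 6.

6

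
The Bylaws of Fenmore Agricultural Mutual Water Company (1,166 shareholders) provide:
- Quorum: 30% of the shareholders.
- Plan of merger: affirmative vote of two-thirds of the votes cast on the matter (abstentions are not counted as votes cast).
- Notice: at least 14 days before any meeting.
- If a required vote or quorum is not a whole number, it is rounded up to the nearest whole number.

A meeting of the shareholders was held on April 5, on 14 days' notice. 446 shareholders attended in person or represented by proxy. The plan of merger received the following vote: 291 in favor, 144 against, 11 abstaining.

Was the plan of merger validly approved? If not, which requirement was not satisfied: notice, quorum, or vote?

Notice: 14 days given; 14 required. Satisfied.
Quorum: 30% of 1,166 = 349.80, rounded up to 350; 446 present. Satisfied.
Vote: requires two-thirds of the votes cast (446 − 11 abstaining = 435); 2/3 of 435 = 290, so 290 needed; 291 in favor. Satisfied.

Valid — all requirements satisfied.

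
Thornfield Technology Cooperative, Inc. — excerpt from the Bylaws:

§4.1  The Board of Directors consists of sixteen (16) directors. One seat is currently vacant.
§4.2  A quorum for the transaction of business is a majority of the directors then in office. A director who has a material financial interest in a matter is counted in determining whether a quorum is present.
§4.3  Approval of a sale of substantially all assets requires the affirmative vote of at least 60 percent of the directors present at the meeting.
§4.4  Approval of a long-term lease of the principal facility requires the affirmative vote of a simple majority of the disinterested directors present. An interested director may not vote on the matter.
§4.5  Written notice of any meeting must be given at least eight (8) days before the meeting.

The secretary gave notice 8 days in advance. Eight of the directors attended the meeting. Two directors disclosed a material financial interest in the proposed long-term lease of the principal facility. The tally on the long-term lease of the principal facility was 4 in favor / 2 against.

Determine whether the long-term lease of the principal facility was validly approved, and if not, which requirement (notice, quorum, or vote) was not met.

Notice: 8 days given; 8 required (8 ≥ 8). Satisfied.
Quorum: 8 present (interested directors count toward quorum); quorum is 8. Satisfied.
Vote: the long-term lease of the principal facility requires a majority of the disinterested directors present (8 − 2 = 6). A majority of 6 is 4, so 4 affirmative votes are needed; 4 voted in favor. Satisfied.

Valid — all requirements satisfied.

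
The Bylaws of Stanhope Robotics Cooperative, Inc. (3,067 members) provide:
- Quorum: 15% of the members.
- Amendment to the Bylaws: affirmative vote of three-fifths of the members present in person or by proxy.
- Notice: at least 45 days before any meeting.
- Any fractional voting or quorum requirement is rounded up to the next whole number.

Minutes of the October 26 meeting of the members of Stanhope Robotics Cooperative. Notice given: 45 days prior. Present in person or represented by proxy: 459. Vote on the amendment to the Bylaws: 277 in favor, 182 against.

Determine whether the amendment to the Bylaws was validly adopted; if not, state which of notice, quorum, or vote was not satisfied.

Invalid — quorum requirement not satisfied.

Notice: 45 days given; 45 required. Satisfied.
Quorum: 15% of 3,067 = 460.05, rounded up to 461; 459 present. Not satisfied.
Vote: requires three-fifths of those present (459); 3/5 of 459 = 275.40, rounded up to 276, so 276 needed; 277 in favor. Satisfied.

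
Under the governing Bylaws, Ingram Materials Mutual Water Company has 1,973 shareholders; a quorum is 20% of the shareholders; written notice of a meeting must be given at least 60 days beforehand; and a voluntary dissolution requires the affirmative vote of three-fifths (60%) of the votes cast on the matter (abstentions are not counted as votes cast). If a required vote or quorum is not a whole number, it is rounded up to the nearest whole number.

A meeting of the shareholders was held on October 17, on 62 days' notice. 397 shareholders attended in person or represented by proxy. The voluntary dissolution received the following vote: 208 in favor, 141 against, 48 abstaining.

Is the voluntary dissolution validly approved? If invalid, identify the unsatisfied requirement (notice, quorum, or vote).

Invalid — vote requirement not satisfied.

Notice: 62 days given; 60 required. Satisfied.
Quorum: 20% of 1,973 = 394.60, rounded up to 395; 397 present. Satisfied.
Vote: requires three-fifths of the votes cast (397 − 48 abstaining = 349); 3/5 of 349 = 209.40, rounded up to 210, so 210 needed; 208 in favor. Not satisfied.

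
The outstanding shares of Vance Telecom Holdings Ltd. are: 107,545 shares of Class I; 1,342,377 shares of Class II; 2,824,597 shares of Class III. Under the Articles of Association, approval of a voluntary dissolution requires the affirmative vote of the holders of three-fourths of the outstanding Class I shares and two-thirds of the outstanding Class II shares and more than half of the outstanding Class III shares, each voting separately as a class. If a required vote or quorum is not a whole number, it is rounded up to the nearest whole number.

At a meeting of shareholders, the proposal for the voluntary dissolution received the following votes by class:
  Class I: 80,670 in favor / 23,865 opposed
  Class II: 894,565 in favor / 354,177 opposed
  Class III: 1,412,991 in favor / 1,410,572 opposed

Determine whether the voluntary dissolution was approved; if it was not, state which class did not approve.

Class I: 3/4 of 107545 = 80658.75, rounded up to 80659; 80,659 required, 80,670 in favor — approved.
Class II: 2/3 of 1342377 = 894918; 894,918 required, 894,565 in favor — not approved.
Class III: a majority of 2824597 is 1412299; 1,412,299 required, 1,412,991 in favor — approved.

Not approved — the Class II shares did not give the required vote.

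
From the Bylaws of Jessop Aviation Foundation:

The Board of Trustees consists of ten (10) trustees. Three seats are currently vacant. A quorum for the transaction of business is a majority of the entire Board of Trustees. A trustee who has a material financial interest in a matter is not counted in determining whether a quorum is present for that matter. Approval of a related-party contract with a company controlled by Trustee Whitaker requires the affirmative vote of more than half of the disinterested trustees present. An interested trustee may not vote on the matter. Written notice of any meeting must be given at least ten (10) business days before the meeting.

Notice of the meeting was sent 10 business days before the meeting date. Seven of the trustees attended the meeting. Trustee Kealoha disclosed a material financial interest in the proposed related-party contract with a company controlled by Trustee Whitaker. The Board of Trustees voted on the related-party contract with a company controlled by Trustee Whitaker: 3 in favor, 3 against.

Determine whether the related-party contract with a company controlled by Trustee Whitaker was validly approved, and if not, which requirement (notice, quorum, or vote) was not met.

Invalid — vote requirement not satisfied.

Notice: 10 business days given; 10 required (10 ≥ 10). Satisfied.
Quorum: 7 present, but the 1 interested trustee does not count, leaving 6. Quorum is 6. Satisfied.
Vote: the related-party contract with a company controlled by Trustee Whitaker requires a majority of the disinterested trustees present (7 − 1 = 6). A majority of 6 is 4, so 4 affirmative votes are needed; 3 voted in favor. Not satisfied.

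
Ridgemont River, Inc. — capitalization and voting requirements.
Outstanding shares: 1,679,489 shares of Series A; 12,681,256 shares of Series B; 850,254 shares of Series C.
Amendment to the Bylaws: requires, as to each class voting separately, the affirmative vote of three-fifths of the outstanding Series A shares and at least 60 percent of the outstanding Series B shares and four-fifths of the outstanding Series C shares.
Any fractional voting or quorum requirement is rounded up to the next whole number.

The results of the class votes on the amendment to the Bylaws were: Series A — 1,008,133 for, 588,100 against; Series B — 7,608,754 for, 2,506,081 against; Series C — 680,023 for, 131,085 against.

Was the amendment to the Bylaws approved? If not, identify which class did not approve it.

Series A: 3/5 of 1679489 = 1007693.40, rounded up to 1007694; 1,007,694 required, 1,008,133 in favor — approved.
Series B: 3/5 of 12681256 = 7608753.60, rounded up to 7608754; 7,608,754 required, 7,608,754 in favor — approved.
Series C: 4/5 of 850254 = 680203.20, rounded up to 680204; 680,204 required, 680,023 in favor — not approved.

Not approved — the Series C shares did not give the required vote.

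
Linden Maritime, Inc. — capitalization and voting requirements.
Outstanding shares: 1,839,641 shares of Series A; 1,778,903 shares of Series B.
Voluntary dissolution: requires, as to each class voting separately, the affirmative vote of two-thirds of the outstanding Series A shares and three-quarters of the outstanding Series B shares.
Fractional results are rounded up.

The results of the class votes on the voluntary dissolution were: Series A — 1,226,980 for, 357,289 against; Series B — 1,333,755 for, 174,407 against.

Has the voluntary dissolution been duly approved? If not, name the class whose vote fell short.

Series A: 2/3 of 1839641 = 1226427.33, rounded up to 1226428; 1,226,428 required, 1,226,980 in favor — approved.
Series B: 3/4 of 1778903 = 1334177.25, rounded up to 1334178; 1,334,178 required, 1,333,755 in favor — not approved.

Not approved — the Series B shares did not give the required vote.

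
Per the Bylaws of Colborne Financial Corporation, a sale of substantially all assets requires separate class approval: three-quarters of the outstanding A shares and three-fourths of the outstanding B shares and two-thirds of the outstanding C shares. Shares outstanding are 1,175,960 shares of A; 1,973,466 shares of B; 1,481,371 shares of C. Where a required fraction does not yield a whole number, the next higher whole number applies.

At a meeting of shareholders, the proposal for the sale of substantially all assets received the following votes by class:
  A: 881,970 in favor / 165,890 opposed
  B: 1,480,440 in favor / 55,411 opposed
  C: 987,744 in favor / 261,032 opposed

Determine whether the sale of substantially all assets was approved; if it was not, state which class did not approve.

A: 3/4 of 1175960 = 881970; 881,970 required, 881,970 in favor — approved.
B: 3/4 of 1973466 = 1480099.50, rounded up to 1480100; 1,480,100 required, 1,480,440 in favor — approved.
C: 2/3 of 1481371 = 987580.67, rounded up to 987581; 987,581 required, 987,744 in favor — approved.

Approved — every class gave the required vote.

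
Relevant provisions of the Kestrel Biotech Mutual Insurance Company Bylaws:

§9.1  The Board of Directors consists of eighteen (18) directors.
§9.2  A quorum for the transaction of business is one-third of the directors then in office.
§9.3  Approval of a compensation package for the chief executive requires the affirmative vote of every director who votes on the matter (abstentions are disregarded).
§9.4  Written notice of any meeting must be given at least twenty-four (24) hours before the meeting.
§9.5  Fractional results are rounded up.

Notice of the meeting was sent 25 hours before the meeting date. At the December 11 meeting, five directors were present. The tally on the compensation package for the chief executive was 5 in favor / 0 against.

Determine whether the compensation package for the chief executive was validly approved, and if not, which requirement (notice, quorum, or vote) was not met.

Invalid — quorum requirement not satisfied.

Notice: 25 hours given; 24 required (25 ≥ 24). Satisfied.
Quorum: 5 present; quorum is 6. Not satisfied.
Vote: the compensation package for the chief executive requires the unanimous vote of the votes cast (5). Unanimous means all 5, so 5 affirmative votes are needed; 5 voted in favor. Satisfied. (Moot — without a quorum no business can be validly transacted.)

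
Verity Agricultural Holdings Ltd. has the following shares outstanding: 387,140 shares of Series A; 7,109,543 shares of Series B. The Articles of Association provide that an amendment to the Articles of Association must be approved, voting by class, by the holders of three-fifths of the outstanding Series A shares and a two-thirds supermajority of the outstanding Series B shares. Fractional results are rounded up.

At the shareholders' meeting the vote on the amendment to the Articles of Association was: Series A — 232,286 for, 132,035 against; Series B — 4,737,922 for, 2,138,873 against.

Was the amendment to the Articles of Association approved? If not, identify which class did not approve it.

Not approved — the Series B shares did not give the required vote.

Series A: 3/5 of 387140 = 232284; 232,284 required, 232,286 in favor — approved.
Series B: 2/3 of 7109543 = 4739695.33, rounded up to 4739696; 4,739,696 required, 4,737,922 in favor — not approved.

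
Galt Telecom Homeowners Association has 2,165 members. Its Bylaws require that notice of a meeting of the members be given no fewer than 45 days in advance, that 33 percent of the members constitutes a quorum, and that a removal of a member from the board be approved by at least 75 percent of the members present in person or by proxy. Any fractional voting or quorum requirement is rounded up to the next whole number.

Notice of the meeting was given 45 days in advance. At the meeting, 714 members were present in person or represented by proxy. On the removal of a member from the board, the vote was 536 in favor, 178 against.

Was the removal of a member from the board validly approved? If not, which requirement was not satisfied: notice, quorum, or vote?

Notice: 45 days given; 45 required. Satisfied.
Quorum: 33% of 2,165 = 714.45, rounded up to 715; 714 present. Not satisfied.
Vote: requires three-fourths of those present (714); 3/4 of 714 = 535.50, rounded up to 536, so 536 needed; 536 in favor. Satisfied.

Invalid — quorum requirement not satisfied.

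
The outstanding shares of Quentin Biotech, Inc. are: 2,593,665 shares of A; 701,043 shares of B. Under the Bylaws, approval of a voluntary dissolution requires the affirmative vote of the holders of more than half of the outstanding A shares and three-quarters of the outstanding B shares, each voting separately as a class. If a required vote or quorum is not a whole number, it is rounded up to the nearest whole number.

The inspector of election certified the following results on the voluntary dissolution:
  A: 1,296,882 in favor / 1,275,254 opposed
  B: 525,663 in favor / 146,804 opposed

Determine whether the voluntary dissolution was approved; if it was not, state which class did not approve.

Not approved — the B shares did not give the required vote.

A: a majority of 2593665 is 1296833; 1,296,833 required, 1,296,882 in favor — approved.
B: 3/4 of 701043 = 525782.25, rounded up to 525783; 525,783 required, 525,663 in favor — not approved.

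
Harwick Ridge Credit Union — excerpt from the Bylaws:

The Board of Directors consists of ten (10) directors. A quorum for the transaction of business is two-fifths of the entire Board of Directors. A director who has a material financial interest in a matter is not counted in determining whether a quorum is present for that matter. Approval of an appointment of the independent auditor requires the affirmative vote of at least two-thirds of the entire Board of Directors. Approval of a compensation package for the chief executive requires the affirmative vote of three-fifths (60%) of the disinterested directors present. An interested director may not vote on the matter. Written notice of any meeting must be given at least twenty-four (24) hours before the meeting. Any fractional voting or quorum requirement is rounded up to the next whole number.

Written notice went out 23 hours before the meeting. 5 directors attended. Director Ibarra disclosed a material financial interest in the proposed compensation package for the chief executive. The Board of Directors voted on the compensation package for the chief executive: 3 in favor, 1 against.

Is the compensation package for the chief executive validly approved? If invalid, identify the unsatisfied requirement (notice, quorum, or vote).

Notice: 23 hours given; 24 required (23 < 24). Not satisfied.
Quorum: 5 present, but the 1 interested director does not count, leaving 4. Quorum is 4. Satisfied.
Vote: the compensation package for the chief executive requires three-fifths of the disinterested directors present (5 − 1 = 4). 3/5 of 4 = 2.40, rounded up to 3, so 3 affirmative votes are needed; 3 voted in favor. Satisfied.

Invalid — notice requirement not satisfied.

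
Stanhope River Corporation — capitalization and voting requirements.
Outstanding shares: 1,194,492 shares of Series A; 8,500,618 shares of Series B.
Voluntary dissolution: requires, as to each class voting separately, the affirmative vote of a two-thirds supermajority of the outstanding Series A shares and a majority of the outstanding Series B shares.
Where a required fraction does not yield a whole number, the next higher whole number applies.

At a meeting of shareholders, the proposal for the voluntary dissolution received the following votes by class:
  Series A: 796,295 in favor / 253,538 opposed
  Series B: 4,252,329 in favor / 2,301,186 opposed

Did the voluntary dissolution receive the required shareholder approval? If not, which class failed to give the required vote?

Series A: 2/3 of 1194492 = 796328; 796,328 required, 796,295 in favor — not approved.
Series B: a majority of 8500618 is 4250310; 4,250,310 required, 4,252,329 in favor — approved.

Not approved — the Series A shares did not give the required vote.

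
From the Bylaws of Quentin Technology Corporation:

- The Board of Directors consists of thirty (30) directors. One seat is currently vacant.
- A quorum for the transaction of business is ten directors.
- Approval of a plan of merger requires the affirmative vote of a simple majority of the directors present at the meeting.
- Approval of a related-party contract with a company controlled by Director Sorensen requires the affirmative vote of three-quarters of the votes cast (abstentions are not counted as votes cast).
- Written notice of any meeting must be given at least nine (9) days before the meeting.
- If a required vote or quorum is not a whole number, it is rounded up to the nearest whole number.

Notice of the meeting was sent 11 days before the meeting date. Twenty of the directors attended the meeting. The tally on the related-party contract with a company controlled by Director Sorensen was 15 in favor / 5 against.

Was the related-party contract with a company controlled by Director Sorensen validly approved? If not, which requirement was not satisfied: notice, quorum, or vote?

Valid — all requirements satisfied.

Notice: 11 days given; 9 required (11 ≥ 9). Satisfied.
Quorum: 20 present; quorum is 10. Satisfied.
Vote: the related-party contract with a company controlled by Director Sorensen requires three-fourths of the votes cast (20). 3/4 of 20 = 15, so 15 affirmative votes are needed; 15 voted in favor. Satisfied.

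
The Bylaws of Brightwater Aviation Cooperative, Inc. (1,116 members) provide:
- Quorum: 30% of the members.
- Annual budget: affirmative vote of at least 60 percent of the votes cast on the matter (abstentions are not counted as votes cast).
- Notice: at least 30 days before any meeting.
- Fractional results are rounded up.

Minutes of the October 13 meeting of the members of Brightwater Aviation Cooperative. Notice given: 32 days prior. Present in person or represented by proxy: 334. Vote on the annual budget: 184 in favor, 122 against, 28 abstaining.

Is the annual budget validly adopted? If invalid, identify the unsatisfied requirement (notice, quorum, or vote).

Notice: 32 days given; 30 required. Satisfied.
Quorum: 30% of 1,116 = 334.80, rounded up to 335; 334 present. Not satisfied.
Vote: requires three-fifths of the votes cast (334 − 28 abstaining = 306); 3/5 of 306 = 183.60, rounded up to 184, so 184 needed; 184 in favor. Satisfied.

Invalid — quorum requirement not satisfied.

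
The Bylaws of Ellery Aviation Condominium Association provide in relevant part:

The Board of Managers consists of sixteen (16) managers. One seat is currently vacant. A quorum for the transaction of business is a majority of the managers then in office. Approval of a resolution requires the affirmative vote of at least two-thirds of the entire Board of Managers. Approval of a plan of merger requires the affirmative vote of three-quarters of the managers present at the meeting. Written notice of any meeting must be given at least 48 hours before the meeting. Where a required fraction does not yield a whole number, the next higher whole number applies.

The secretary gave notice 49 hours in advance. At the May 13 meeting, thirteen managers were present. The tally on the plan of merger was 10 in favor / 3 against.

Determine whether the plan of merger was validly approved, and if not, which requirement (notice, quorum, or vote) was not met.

Valid — all requirements satisfied.

Notice: 49 hours given; 48 required (49 ≥ 48). Satisfied.
Quorum: 13 present; quorum is 8. Satisfied.
Vote: the plan of merger requires three-fourths of the managers present (13). 3/4 of 13 = 9.75, rounded up to 10, so 10 affirmative votes are needed; 10 voted in favor. Satisfied.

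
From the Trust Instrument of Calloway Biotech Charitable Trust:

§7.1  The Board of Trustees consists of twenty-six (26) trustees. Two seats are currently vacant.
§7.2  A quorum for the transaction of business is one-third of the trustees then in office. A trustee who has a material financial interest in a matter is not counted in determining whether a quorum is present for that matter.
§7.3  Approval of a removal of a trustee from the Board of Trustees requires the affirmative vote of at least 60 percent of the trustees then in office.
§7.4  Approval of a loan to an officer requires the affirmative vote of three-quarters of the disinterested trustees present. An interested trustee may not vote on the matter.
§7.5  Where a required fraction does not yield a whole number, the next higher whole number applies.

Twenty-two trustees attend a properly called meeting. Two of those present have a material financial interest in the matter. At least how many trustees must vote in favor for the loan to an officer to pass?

15

The loan to an officer requires three-fourths of the disinterested trustees present (22 − 2 = 20).
3/4 of 20 = 15.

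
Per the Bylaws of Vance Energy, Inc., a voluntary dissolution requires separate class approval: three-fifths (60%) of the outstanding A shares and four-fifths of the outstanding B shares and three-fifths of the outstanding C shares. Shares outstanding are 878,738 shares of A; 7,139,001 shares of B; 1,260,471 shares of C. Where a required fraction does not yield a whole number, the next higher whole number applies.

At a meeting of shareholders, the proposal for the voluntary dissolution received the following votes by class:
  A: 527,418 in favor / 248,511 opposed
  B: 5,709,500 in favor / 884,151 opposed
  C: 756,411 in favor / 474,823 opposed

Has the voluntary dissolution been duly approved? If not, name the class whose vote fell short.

A: 3/5 of 878738 = 527242.80, rounded up to 527243; 527,243 required, 527,418 in favor — approved.
B: 4/5 of 7139001 = 5711200.80, rounded up to 5711201; 5,711,201 required, 5,709,500 in favor — not approved.
C: 3/5 of 1260471 = 756282.60, rounded up to 756283; 756,283 required, 756,411 in favor — approved.

Not approved — the B shares did not give the required vote.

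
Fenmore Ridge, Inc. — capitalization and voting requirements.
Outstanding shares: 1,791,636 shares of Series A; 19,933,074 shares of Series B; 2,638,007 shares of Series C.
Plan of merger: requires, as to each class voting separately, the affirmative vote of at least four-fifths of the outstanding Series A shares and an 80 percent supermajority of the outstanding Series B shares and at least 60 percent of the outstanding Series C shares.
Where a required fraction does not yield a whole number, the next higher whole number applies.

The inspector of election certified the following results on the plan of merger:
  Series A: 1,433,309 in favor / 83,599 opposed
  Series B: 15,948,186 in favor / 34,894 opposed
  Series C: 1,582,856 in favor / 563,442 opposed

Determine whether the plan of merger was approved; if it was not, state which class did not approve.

Approved — every class gave the required vote.

Series A: 4/5 of 1791636 = 1433308.80, rounded up to 1433309; 1,433,309 required, 1,433,309 in favor — approved.
Series B: 4/5 of 19933074 = 15946459.20, rounded up to 15946460; 15,946,460 required, 15,948,186 in favor — approved.
Series C: 3/5 of 2638007 = 1582804.20, rounded up to 1582805; 1,582,805 required, 1,582,856 in favor — approved.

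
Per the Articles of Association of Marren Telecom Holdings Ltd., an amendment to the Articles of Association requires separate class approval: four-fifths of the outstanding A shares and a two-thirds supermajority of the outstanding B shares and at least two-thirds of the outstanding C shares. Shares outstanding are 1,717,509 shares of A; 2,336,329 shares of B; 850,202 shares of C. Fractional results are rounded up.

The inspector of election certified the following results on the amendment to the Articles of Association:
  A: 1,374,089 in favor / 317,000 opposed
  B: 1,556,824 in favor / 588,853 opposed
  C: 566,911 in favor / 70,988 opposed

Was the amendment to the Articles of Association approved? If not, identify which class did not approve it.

A: 4/5 of 1717509 = 1374007.20, rounded up to 1374008; 1,374,008 required, 1,374,089 in favor — approved.
B: 2/3 of 2336329 = 1557552.67, rounded up to 1557553; 1,557,553 required, 1,556,824 in favor — not approved.
C: 2/3 of 850202 = 566801.33, rounded up to 566802; 566,802 required, 566,911 in favor — approved.

Not approved — the B shares did not give the required vote.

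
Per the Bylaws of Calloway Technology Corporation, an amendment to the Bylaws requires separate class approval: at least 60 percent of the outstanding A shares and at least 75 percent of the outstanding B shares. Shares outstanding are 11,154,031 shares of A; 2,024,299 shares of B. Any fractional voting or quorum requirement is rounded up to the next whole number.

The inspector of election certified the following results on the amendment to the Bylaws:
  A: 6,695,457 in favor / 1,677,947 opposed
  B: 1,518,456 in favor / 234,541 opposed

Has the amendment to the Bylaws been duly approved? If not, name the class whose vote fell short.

A: 3/5 of 11154031 = 6692418.60, rounded up to 6692419; 6,692,419 required, 6,695,457 in favor — approved.
B: 3/4 of 2024299 = 1518224.25, rounded up to 1518225; 1,518,225 required, 1,518,456 in favor — approved.

Approved — every class gave the required vote.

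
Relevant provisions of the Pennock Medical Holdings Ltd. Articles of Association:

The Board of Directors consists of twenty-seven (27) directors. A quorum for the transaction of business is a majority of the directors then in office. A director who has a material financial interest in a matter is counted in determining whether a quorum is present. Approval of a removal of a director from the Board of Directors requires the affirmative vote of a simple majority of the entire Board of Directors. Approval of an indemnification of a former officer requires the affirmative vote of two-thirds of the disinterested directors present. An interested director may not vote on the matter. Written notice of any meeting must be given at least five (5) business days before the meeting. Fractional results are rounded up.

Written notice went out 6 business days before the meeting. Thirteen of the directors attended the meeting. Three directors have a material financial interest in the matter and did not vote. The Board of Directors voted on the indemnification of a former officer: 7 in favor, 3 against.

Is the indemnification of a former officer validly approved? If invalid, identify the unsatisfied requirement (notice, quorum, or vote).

Notice: 6 business days given; 5 required (6 ≥ 5). Satisfied.
Quorum: 13 present (interested directors count toward quorum); quorum is 14. Not satisfied.
Vote: the indemnification of a former officer requires two-thirds of the disinterested directors present (13 − 3 = 10). 2/3 of 10 = 6.67, rounded up to 7, so 7 affirmative votes are needed; 7 voted in favor. Satisfied. (Moot — without a quorum no business can be validly transacted.)

Invalid — quorum requirement not satisfied.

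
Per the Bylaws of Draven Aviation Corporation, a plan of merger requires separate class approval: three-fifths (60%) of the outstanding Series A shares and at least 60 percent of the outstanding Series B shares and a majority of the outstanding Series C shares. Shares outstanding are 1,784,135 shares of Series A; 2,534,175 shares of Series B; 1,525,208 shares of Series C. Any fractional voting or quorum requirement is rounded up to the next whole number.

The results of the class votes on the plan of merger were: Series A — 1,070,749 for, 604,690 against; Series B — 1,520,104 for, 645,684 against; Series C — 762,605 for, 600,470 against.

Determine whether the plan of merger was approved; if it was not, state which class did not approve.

Not approved — the Series B shares did not give the required vote.

Series A: 3/5 of 1784135 = 1070481; 1,070,481 required, 1,070,749 in favor — approved.
Series B: 3/5 of 2534175 = 1520505; 1,520,505 required, 1,520,104 in favor — not approved.
Series C: a majority of 1525208 is 762605; 762,605 required, 762,605 in favor — approved.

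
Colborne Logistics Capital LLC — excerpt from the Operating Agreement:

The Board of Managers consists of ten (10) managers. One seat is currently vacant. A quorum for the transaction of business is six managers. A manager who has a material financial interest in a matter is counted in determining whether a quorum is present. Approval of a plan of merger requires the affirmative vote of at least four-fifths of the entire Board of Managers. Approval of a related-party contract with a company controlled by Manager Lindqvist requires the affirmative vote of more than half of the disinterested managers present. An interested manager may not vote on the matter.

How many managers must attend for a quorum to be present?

6

The quorum is fixed at 6.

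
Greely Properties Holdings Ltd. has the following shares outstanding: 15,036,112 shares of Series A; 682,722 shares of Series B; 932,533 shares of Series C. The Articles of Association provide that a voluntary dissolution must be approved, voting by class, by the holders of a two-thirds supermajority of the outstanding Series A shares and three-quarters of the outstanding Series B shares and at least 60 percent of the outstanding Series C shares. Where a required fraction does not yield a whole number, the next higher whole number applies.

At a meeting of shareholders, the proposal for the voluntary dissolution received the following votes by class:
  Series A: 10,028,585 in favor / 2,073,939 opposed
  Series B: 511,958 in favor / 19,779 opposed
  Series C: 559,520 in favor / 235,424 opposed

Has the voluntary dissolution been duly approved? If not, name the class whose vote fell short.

Not approved — the Series B shares did not give the required vote.

Series A: 2/3 of 15036112 = 10024074.67, rounded up to 10024075; 10,024,075 required, 10,028,585 in favor — approved.
Series B: 3/4 of 682722 = 512041.50, rounded up to 512042; 512,042 required, 511,958 in favor — not approved.
Series C: 3/5 of 932533 = 559519.80, rounded up to 559520; 559,520 required, 559,520 in favor — approved.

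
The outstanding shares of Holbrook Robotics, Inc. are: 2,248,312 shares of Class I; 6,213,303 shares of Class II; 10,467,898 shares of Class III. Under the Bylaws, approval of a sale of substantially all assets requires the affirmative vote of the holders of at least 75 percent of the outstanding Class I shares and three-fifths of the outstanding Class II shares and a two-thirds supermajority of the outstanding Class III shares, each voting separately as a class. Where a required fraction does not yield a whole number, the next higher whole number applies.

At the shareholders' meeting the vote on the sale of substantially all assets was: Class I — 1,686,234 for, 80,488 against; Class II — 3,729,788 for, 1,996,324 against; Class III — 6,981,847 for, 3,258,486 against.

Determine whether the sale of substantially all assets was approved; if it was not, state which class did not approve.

Approved — every class gave the required vote.

Class I: 3/4 of 2248312 = 1686234; 1,686,234 required, 1,686,234 in favor — approved.
Class II: 3/5 of 6213303 = 3727981.80, rounded up to 3727982; 3,727,982 required, 3,729,788 in favor — approved.
Class III: 2/3 of 10467898 = 6978598.67, rounded up to 6978599; 6,978,599 required, 6,981,847 in favor — approved.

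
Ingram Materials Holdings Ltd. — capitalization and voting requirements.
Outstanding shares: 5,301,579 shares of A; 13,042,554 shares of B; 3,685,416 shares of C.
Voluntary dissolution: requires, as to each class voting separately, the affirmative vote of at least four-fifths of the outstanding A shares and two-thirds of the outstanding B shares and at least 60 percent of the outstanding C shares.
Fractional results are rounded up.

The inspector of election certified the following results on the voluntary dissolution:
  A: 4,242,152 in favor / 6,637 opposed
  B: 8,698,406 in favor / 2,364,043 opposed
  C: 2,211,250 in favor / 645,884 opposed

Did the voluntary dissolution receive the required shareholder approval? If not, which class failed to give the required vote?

Approved — every class gave the required vote.

A: 4/5 of 5301579 = 4241263.20, rounded up to 4241264; 4,241,264 required, 4,242,152 in favor — approved.
B: 2/3 of 13042554 = 8695036; 8,695,036 required, 8,698,406 in favor — approved.
C: 3/5 of 3685416 = 2211249.60, rounded up to 2211250; 2,211,250 required, 2,211,250 in favor — approved.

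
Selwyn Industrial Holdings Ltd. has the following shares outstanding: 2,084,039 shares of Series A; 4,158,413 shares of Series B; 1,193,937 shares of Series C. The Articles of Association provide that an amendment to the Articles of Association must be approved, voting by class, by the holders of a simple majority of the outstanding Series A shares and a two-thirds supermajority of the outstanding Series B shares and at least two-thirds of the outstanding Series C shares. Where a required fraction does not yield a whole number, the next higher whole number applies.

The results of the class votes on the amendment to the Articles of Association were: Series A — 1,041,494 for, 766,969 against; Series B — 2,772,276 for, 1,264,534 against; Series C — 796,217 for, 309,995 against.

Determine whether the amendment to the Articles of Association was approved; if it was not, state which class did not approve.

Series A: a majority of 2084039 is 1042020; 1,042,020 required, 1,041,494 in favor — not approved.
Series B: 2/3 of 4158413 = 2772275.33, rounded up to 2772276; 2,772,276 required, 2,772,276 in favor — approved.
Series C: 2/3 of 1193937 = 795958; 795,958 required, 796,217 in favor — approved.

Not approved — the Series A shares did not give the required vote.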